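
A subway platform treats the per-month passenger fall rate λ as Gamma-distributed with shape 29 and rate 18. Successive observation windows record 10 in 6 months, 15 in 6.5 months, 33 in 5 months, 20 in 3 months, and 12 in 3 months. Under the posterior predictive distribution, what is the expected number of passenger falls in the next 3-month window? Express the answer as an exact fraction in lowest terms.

Total count: 10 + 15 + 33 + 20 + 12 = 90.
Total exposure: 6 + 6.5 + 5 + 3 + 3 = 23.5 months.
By Gamma–Poisson conjugacy, the posterior is Gamma(α + Σx, β + Σt) = Gamma(29 + 90, 18 + 23.5) = Gamma(119, 83/2).
Predictive mean over a 3-month window = T·E[λ|data] = 3·119/(83/2) = 714/83.

714/83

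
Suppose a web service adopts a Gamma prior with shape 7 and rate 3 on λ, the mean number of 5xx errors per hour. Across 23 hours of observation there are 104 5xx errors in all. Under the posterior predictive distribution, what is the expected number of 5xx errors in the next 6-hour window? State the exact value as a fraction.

333/13

Total count 104 over total exposure 23 hours.
By Gamma–Poisson conjugacy, the posterior is Gamma(α + Σx, β + Σt) = Gamma(7 + 104, 3 + 23) = Gamma(111, 26).
Predictive mean over a 6-hour window = T·E[λ|data] = 6·111/26 = 333/13.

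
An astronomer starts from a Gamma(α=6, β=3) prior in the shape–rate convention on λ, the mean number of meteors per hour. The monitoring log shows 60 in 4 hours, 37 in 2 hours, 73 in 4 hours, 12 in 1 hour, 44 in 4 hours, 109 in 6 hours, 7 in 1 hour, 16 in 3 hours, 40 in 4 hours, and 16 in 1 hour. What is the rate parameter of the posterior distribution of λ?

Total count: 60 + 37 + 73 + 12 + 44 + 109 + 7 + 16 + 40 + 16 = 414.
Total exposure: 4 + 2 + 4 + 1 + 4 + 6 + 1 + 3 + 4 + 1 = 30 hours.
By Gamma–Poisson conjugacy, the posterior is Gamma(α + Σx, β + Σt) = Gamma(6 + 414, 3 + 30) = Gamma(420, 33).

33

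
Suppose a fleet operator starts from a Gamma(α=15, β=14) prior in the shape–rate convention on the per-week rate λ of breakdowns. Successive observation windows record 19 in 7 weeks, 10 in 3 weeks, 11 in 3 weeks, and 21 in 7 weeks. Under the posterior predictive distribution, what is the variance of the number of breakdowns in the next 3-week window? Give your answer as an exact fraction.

2109/289

Total count: 19 + 10 + 11 + 21 = 61.
Total exposure: 7 + 3 + 3 + 7 = 20 weeks.
By Gamma–Poisson conjugacy, the posterior is Gamma(α + Σx, β + Σt) = Gamma(15 + 61, 14 + 20) = Gamma(76, 34).
The posterior predictive for a window of length T is Negative Binomial with variance T·α'·(β'+T)/β'² = 3·76·37/1156 = 2109/289.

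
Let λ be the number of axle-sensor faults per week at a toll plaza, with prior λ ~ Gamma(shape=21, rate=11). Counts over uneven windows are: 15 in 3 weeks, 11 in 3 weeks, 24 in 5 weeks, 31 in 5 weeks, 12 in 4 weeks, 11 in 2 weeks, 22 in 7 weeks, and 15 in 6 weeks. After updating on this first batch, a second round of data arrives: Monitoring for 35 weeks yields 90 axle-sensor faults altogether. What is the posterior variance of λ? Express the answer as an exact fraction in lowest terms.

Total count: 15 + 11 + 24 + 31 + 12 + 11 + 22 + 15 = 141.
Total exposure: 3 + 3 + 5 + 5 + 4 + 2 + 7 + 6 = 35 weeks.
After the first batch: Gamma(21 + 141, 11 + 35) = Gamma(162, 46).
Total count 90 over total exposure 35 weeks.
After the second batch: Gamma(162 + 90, 46 + 35) = Gamma(252, 81).
Posterior variance = α'/β'² = 252/6561 = 28/729.

28/729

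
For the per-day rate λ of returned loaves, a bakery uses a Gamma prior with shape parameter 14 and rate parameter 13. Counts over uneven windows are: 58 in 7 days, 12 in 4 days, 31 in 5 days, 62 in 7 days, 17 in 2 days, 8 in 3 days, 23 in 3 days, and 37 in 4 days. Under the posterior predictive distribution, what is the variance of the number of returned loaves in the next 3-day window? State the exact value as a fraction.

Total count: 58 + 12 + 31 + 62 + 17 + 8 + 23 + 37 = 248.
Total exposure: 7 + 4 + 5 + 7 + 2 + 3 + 3 + 4 = 35 days.
Conjugate update: add total count to the shape and total exposure to the rate, giving Gamma(262, 48).
The posterior predictive for a window of length T is Negative Binomial with variance T·α'·(β'+T)/β'² = 3·262·51/2304 = 2227/128.

2227/128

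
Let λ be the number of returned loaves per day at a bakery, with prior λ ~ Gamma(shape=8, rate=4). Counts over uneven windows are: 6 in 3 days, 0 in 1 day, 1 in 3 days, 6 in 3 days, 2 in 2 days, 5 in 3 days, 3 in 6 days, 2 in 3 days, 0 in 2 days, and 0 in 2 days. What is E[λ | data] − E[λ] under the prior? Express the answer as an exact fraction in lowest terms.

-31/32

Total count: 6 + 0 + 1 + 6 + 2 + 5 + 3 + 2 + 0 + 0 = 25.
Total exposure: 3 + 1 + 3 + 3 + 2 + 3 + 6 + 3 + 2 + 2 = 28 days.
Conjugate update: add total count to the shape and total exposure to the rate, giving Gamma(33, 32).
Posterior mean = 33/32 = 33/32; prior mean = 8/4 = 2. Difference = 33/32 − 2 = -31/32.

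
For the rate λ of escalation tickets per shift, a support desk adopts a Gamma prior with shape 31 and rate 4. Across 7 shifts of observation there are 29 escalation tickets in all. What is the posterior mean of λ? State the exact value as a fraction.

60/11

Total count 29 over total exposure 7 shifts.
By Gamma–Poisson conjugacy, the posterior is Gamma(α + Σx, β + Σt) = Gamma(31 + 29, 4 + 7) = Gamma(60, 11).
Posterior mean = α'/β' = 60/11.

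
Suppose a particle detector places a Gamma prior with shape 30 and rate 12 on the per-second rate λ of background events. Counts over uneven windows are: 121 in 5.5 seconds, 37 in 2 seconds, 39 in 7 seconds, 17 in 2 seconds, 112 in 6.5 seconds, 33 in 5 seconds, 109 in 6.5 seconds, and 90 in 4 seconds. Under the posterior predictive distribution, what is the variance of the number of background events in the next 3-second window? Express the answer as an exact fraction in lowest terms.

377496/10201

Total count: 121 + 37 + 39 + 17 + 112 + 33 + 109 + 90 = 558.
Total exposure: 5.5 + 2 + 7 + 2 + 6.5 + 5 + 6.5 + 4 = 38.5 seconds.
Gamma(α, β) with Poisson data over total exposure Σt gives posterior Gamma(α+Σx, β+Σt) = Gamma(588, 101/2).
The posterior predictive for a window of length T is Negative Binomial with variance T·α'·(β'+T)/β'² = 3·588·(107/2)/(10201/4) = 377496/10201.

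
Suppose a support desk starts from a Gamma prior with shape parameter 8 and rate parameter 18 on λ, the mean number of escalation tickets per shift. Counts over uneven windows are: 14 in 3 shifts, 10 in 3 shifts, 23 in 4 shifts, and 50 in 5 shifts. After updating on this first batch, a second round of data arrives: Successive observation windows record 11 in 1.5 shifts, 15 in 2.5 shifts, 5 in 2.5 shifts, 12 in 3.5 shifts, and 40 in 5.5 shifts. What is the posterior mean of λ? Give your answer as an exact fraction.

Total count: 14 + 10 + 23 + 50 = 97.
Total exposure: 3 + 3 + 4 + 5 = 15 shifts.
After the first batch: Gamma(8 + 97, 18 + 15) = Gamma(105, 33).
Total count: 11 + 15 + 5 + 12 + 40 = 83.
Total exposure: 1.5 + 2.5 + 2.5 + 3.5 + 5.5 = 15.5 shifts.
After the second batch: Gamma(105 + 83, 33 + 15.5) = Gamma(188, 97/2).
Posterior mean = α'/β' = 188/(97/2) = 376/97.

376/97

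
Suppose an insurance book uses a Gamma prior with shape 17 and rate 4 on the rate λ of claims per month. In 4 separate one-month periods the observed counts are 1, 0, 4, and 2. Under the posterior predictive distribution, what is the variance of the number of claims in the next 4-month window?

Total count: 1 + 0 + 4 + 2 = 7.
Total exposure: 4 months.
Conjugate update: add total count to the shape and total exposure to the rate, giving Gamma(24, 8).
The posterior predictive for a window of length T is Negative Binomial with variance T·α'·(β'+T)/β'² = 4·24·12/64 = 18.

18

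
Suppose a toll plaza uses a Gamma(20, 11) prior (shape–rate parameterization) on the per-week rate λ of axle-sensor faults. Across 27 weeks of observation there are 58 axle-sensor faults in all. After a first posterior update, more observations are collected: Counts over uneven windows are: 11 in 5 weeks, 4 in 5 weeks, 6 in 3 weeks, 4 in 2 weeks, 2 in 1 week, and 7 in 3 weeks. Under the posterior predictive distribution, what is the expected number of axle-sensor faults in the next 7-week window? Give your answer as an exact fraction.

784/57

Total count 58 over total exposure 27 weeks.
After the first batch: Gamma(20 + 58, 11 + 27) = Gamma(78, 38).
Total count: 11 + 4 + 6 + 4 + 2 + 7 = 34.
Total exposure: 5 + 5 + 3 + 2 + 1 + 3 = 19 weeks.
After the second batch: Gamma(78 + 34, 38 + 19) = Gamma(112, 57).
Predictive mean over a 7-week window = T·E[λ|data] = 7·112/57 = 784/57.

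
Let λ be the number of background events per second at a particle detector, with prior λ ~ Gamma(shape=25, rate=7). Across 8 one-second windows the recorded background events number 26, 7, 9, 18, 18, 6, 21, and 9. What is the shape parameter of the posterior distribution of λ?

Total count: 26 + 7 + 9 + 18 + 18 + 6 + 21 + 9 = 114.
Total exposure: 8 seconds.
The Gamma prior is conjugate for the Poisson rate, so λ | data ~ Gamma(25+114, 7+8) = Gamma(139, 15).

139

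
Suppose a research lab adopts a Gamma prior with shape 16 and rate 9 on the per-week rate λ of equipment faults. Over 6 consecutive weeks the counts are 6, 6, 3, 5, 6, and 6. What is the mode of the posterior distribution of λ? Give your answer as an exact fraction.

Total count: 6 + 6 + 3 + 5 + 6 + 6 = 32.
Total exposure: 6 weeks.
Posterior: α' = 16 + 32 = 48, β' = 9 + 6 = 15.
Posterior mode = (α'−1)/β' = 47/15.

47/15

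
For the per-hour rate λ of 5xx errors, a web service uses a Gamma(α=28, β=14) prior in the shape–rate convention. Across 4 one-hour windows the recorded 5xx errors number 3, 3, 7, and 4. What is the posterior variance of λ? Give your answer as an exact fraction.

5/36

Total count: 3 + 3 + 7 + 4 = 17.
Total exposure: 4 hours.
Conjugate update: add total count to the shape and total exposure to the rate, giving Gamma(45, 18).
Posterior variance = α'/β'² = 45/324 = 5/36.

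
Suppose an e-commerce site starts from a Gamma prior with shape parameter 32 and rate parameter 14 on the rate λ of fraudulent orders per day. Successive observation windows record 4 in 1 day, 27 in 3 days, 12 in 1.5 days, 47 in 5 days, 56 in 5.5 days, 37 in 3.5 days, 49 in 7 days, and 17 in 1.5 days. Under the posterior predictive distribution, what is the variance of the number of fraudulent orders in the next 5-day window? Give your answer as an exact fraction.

Total count: 4 + 27 + 12 + 47 + 56 + 37 + 49 + 17 = 249.
Total exposure: 1 + 3 + 1.5 + 5 + 5.5 + 3.5 + 7 + 1.5 = 28 days.
The Gamma prior is conjugate for the Poisson rate, so λ | data ~ Gamma(32+249, 14+28) = Gamma(281, 42).
The posterior predictive for a window of length T is Negative Binomial with variance T·α'·(β'+T)/β'² = 5·281·47/1764 = 66035/1764.

66035/1764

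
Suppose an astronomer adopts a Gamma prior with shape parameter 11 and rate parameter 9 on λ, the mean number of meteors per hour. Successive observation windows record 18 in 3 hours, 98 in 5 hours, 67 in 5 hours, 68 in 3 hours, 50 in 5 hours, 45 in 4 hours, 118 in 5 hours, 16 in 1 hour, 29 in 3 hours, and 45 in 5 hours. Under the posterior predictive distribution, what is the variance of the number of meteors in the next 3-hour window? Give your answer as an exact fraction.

Total count: 18 + 98 + 67 + 68 + 50 + 45 + 118 + 16 + 29 + 45 = 554.
Total exposure: 3 + 5 + 5 + 3 + 5 + 4 + 5 + 1 + 3 + 5 = 39 hours.
Conjugate update: add total count to the shape and total exposure to the rate, giving Gamma(565, 48).
The posterior predictive for a window of length T is Negative Binomial with variance T·α'·(β'+T)/β'² = 3·565·51/2304 = 9605/256.

9605/256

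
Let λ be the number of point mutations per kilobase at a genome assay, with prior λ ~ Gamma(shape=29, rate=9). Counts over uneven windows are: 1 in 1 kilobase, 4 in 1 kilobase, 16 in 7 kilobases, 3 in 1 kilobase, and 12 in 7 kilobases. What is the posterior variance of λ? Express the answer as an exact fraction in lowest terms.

Total count: 1 + 4 + 16 + 3 + 12 = 36.
Total exposure: 1 + 1 + 7 + 1 + 7 = 17 kilobases.
By Gamma–Poisson conjugacy, the posterior is Gamma(α + Σx, β + Σt) = Gamma(29 + 36, 9 + 17) = Gamma(65, 26).
Posterior variance = α'/β'² = 65/676 = 5/52.

5/52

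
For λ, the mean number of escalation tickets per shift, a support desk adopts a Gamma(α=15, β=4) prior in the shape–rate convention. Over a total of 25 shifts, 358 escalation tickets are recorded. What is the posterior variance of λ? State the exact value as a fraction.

Total count 358 over total exposure 25 shifts.
By Gamma–Poisson conjugacy, the posterior is Gamma(α + Σx, β + Σt) = Gamma(15 + 358, 4 + 25) = Gamma(373, 29).
Posterior variance = α'/β'² = 373/841.

373/841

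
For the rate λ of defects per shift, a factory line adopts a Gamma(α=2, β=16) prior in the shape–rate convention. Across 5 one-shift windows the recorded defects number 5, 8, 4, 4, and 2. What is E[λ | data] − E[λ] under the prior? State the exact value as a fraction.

Total count: 5 + 8 + 4 + 4 + 2 = 23.
Total exposure: 5 shifts.
The Gamma prior is conjugate for the Poisson rate, so λ | data ~ Gamma(2+23, 16+5) = Gamma(25, 21).
Posterior mean = 25/21 = 25/21; prior mean = 2/16 = 1/8. Difference = 25/21 − 1/8 = 179/168.

179/168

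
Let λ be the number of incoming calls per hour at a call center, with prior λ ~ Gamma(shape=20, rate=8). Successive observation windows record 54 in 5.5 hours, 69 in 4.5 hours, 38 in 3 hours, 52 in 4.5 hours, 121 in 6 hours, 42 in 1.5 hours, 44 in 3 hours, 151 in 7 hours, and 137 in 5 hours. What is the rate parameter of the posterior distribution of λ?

Total count: 54 + 69 + 38 + 52 + 121 + 42 + 44 + 151 + 137 = 708.
Total exposure: 5.5 + 4.5 + 3 + 4.5 + 6 + 1.5 + 3 + 7 + 5 = 40 hours.
Conjugate update: add total count to the shape and total exposure to the rate, giving Gamma(728, 48).

48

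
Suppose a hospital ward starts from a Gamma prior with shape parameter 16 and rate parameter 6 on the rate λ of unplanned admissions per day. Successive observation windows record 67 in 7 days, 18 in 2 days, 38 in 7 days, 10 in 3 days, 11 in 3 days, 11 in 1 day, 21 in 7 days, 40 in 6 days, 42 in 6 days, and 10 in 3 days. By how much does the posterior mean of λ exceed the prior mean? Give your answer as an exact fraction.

Total count: 67 + 18 + 38 + 10 + 11 + 11 + 21 + 40 + 42 + 10 = 268.
Total exposure: 7 + 2 + 7 + 3 + 3 + 1 + 7 + 6 + 6 + 3 = 45 days.
Posterior: α' = 16 + 268 = 284, β' = 6 + 45 = 51.
Posterior mean = 284/51 = 284/51; prior mean = 16/6 = 8/3. Difference = 284/51 − 8/3 = 148/51.

148/51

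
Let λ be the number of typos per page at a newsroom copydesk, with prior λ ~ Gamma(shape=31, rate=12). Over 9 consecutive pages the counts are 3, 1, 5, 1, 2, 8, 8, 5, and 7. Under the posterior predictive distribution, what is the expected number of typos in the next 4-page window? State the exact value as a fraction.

Total count: 3 + 1 + 5 + 1 + 2 + 8 + 8 + 5 + 7 = 40.
Total exposure: 9 pages.
Gamma(α, β) with Poisson data over total exposure Σt gives posterior Gamma(α+Σx, β+Σt) = Gamma(71, 21).
Predictive mean over a 4-page window = T·E[λ|data] = 4·71/21 = 284/21.

284/21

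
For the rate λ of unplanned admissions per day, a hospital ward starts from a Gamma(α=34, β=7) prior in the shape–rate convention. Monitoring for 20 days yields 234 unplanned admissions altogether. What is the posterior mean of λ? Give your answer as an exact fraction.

268/27

Total count 234 over total exposure 20 days.
By Gamma–Poisson conjugacy, the posterior is Gamma(α + Σx, β + Σt) = Gamma(34 + 234, 7 + 20) = Gamma(268, 27).
Posterior mean = α'/β' = 268/27.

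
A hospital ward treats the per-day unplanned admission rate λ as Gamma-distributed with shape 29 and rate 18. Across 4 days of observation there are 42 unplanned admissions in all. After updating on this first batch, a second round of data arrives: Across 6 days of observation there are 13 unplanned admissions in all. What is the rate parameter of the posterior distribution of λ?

28

Total count 42 over total exposure 4 days.
After the first batch: Gamma(29 + 42, 18 + 4) = Gamma(71, 22).
Total count 13 over total exposure 6 days.
After the second batch: Gamma(71 + 13, 22 + 6) = Gamma(84, 28).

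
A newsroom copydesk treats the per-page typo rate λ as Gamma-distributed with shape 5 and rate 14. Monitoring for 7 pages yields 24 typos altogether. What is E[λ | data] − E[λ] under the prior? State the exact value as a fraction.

43/42

Total count 24 over total exposure 7 pages.
Conjugate update: add total count to the shape and total exposure to the rate, giving Gamma(29, 21).
Posterior mean = 29/21 = 29/21; prior mean = 5/14 = 5/14. Difference = 29/21 − 5/14 = 43/42.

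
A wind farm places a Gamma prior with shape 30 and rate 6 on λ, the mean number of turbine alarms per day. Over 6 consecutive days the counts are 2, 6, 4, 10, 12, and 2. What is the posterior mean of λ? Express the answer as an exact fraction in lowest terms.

11/2

Total count: 2 + 6 + 4 + 10 + 12 + 2 = 36.
Total exposure: 6 days.
Gamma(α, β) with Poisson data over total exposure Σt gives posterior Gamma(α+Σx, β+Σt) = Gamma(66, 12).
Posterior mean = α'/β' = 66/12 = 11/2.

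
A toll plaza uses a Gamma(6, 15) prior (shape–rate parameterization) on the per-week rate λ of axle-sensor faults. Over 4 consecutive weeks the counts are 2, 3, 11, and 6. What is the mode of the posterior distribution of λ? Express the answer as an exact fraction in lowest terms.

27/19

Total count: 2 + 3 + 11 + 6 = 22.
Total exposure: 4 weeks.
Conjugate update: add total count to the shape and total exposure to the rate, giving Gamma(28, 19).
Posterior mode = (α'−1)/β' = 27/19.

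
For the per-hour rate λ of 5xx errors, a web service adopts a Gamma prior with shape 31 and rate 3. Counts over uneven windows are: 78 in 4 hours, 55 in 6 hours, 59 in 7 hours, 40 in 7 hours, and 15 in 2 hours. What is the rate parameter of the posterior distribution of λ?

29

Total count: 78 + 55 + 59 + 40 + 15 = 247.
Total exposure: 4 + 6 + 7 + 7 + 2 = 26 hours.
The Gamma prior is conjugate for the Poisson rate, so λ | data ~ Gamma(31+247, 3+26) = Gamma(278, 29).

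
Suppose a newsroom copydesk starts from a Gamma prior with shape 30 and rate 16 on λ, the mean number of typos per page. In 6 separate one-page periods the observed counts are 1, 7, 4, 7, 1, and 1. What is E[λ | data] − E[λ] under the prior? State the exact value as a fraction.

39/88

Total count: 1 + 7 + 4 + 7 + 1 + 1 = 21.
Total exposure: 6 pages.
By Gamma–Poisson conjugacy, the posterior is Gamma(α + Σx, β + Σt) = Gamma(30 + 21, 16 + 6) = Gamma(51, 22).
Posterior mean = 51/22 = 51/22; prior mean = 30/16 = 15/8. Difference = 51/22 − 15/8 = 39/88.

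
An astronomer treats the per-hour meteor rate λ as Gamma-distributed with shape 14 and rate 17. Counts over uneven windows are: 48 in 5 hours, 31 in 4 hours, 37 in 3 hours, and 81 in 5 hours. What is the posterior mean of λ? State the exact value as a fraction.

Total count: 48 + 31 + 37 + 81 = 197.
Total exposure: 5 + 4 + 3 + 5 = 17 hours.
Conjugate update: add total count to the shape and total exposure to the rate, giving Gamma(211, 34).
Posterior mean = α'/β' = 211/34.

211/34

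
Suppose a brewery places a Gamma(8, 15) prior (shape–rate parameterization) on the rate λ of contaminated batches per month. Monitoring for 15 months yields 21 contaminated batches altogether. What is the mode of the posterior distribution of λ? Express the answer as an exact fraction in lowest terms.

Total count 21 over total exposure 15 months.
Conjugate update: add total count to the shape and total exposure to the rate, giving Gamma(29, 30).
Posterior mode = (α'−1)/β' = 28/30 = 14/15.

14/15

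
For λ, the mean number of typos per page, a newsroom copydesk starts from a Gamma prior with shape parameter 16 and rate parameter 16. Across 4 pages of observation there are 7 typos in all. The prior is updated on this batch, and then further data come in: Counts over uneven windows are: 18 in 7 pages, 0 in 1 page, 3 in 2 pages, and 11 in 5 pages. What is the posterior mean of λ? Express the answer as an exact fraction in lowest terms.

Total count 7 over total exposure 4 pages.
After the first batch: Gamma(16 + 7, 16 + 4) = Gamma(23, 20).
Total count: 18 + 0 + 3 + 11 = 32.
Total exposure: 7 + 1 + 2 + 5 = 15 pages.
After the second batch: Gamma(23 + 32, 20 + 15) = Gamma(55, 35).
Posterior mean = α'/β' = 55/35 = 11/7.

11/7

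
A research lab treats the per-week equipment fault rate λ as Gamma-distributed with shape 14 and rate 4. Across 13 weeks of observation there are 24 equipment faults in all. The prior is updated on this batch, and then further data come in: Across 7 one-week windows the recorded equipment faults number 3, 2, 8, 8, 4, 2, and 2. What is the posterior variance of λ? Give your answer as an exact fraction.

67/576

Total count 24 over total exposure 13 weeks.
After the first batch: Gamma(14 + 24, 4 + 13) = Gamma(38, 17).
Total count: 3 + 2 + 8 + 8 + 4 + 2 + 2 = 29.
Total exposure: 7 weeks.
After the second batch: Gamma(38 + 29, 17 + 7) = Gamma(67, 24).
Posterior variance = α'/β'² = 67/576.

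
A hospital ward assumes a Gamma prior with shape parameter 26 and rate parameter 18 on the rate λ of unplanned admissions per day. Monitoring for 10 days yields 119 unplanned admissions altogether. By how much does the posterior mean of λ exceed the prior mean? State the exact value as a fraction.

Total count 119 over total exposure 10 days.
Gamma(α, β) with Poisson data over total exposure Σt gives posterior Gamma(α+Σx, β+Σt) = Gamma(145, 28).
Posterior mean = 145/28 = 145/28; prior mean = 26/18 = 13/9. Difference = 145/28 − 13/9 = 941/252.

941/252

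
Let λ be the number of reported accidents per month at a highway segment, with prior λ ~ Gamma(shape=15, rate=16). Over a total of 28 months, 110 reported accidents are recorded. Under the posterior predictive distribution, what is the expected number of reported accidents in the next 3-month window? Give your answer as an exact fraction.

375/44

Total count 110 over total exposure 28 months.
Posterior: α' = 15 + 110 = 125, β' = 16 + 28 = 44.
Predictive mean over a 3-month window = T·E[λ|data] = 3·125/44 = 375/44.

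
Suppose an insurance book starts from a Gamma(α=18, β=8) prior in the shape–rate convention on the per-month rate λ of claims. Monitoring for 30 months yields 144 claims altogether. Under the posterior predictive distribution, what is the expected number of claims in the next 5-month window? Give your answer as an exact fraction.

Total count 144 over total exposure 30 months.
By Gamma–Poisson conjugacy, the posterior is Gamma(α + Σx, β + Σt) = Gamma(18 + 144, 8 + 30) = Gamma(162, 38).
Predictive mean over a 5-month window = T·E[λ|data] = 5·162/38 = 405/19.

405/19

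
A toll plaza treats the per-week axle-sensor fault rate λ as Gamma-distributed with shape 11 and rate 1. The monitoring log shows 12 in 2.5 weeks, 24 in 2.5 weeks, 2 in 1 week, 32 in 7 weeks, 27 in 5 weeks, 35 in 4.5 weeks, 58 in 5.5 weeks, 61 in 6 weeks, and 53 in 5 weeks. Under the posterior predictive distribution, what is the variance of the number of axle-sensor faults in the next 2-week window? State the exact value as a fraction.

Total count: 12 + 24 + 2 + 32 + 27 + 35 + 58 + 61 + 53 = 304.
Total exposure: 2.5 + 2.5 + 1 + 7 + 5 + 4.5 + 5.5 + 6 + 5 = 39 weeks.
Posterior: α' = 11 + 304 = 315, β' = 1 + 39 = 40.
The posterior predictive for a window of length T is Negative Binomial with variance T·α'·(β'+T)/β'² = 2·315·42/1600 = 1323/80.

1323/80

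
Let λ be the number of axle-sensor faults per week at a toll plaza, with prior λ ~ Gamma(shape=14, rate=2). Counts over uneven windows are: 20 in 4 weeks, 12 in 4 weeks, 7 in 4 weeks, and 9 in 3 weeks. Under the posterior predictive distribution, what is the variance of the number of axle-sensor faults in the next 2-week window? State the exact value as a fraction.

2356/289

Total count: 20 + 12 + 7 + 9 = 48.
Total exposure: 4 + 4 + 4 + 3 = 15 weeks.
The Gamma prior is conjugate for the Poisson rate, so λ | data ~ Gamma(14+48, 2+15) = Gamma(62, 17).
The posterior predictive for a window of length T is Negative Binomial with variance T·α'·(β'+T)/β'² = 2·62·19/289 = 2356/289.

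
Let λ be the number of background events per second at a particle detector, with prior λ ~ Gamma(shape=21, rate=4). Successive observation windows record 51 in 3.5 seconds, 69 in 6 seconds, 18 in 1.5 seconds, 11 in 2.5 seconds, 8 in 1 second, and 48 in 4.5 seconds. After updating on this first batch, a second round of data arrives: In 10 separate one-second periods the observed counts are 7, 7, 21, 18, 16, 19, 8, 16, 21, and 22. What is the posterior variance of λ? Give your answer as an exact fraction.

Total count: 51 + 69 + 18 + 11 + 8 + 48 = 205.
Total exposure: 3.5 + 6 + 1.5 + 2.5 + 1 + 4.5 = 19 seconds.
After the first batch: Gamma(21 + 205, 4 + 19) = Gamma(226, 23).
Total count: 7 + 7 + 21 + 18 + 16 + 19 + 8 + 16 + 21 + 22 = 155.
Total exposure: 10 seconds.
After the second batch: Gamma(226 + 155, 23 + 10) = Gamma(381, 33).
Posterior variance = α'/β'² = 381/1089 = 127/363.

127/363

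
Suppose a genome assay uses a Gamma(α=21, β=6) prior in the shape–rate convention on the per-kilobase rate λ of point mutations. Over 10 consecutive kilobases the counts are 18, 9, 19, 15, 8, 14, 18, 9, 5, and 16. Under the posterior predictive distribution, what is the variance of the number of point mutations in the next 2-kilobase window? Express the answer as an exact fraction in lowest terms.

171/8

Total count: 18 + 9 + 19 + 15 + 8 + 14 + 18 + 9 + 5 + 16 = 131.
Total exposure: 10 kilobases.
Conjugate update: add total count to the shape and total exposure to the rate, giving Gamma(152, 16).
The posterior predictive for a window of length T is Negative Binomial with variance T·α'·(β'+T)/β'² = 2·152·18/256 = 171/8.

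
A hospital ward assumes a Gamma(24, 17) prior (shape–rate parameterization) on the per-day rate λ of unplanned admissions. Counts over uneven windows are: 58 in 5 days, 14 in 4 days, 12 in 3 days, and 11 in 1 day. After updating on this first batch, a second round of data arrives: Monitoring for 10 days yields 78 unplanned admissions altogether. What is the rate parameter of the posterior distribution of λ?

Total count: 58 + 14 + 12 + 11 = 95.
Total exposure: 5 + 4 + 3 + 1 = 13 days.
After the first batch: Gamma(24 + 95, 17 + 13) = Gamma(119, 30).
Total count 78 over total exposure 10 days.
After the second batch: Gamma(119 + 78, 30 + 10) = Gamma(197, 40).

40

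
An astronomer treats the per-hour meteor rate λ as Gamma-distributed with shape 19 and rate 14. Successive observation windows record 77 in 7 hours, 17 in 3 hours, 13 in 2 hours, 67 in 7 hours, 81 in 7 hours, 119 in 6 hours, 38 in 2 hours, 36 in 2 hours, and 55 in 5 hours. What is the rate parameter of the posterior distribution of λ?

Total count: 77 + 17 + 13 + 67 + 81 + 119 + 38 + 36 + 55 = 503.
Total exposure: 7 + 3 + 2 + 7 + 7 + 6 + 2 + 2 + 5 = 41 hours.
By Gamma–Poisson conjugacy, the posterior is Gamma(α + Σx, β + Σt) = Gamma(19 + 503, 14 + 41) = Gamma(522, 55).

55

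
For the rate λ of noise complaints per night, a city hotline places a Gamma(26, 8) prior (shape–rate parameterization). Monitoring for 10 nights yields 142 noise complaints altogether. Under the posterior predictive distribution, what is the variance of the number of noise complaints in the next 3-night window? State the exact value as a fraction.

98/3

Total count 142 over total exposure 10 nights.
Posterior: α' = 26 + 142 = 168, β' = 8 + 10 = 18.
The posterior predictive for a window of length T is Negative Binomial with variance T·α'·(β'+T)/β'² = 3·168·21/324 = 98/3.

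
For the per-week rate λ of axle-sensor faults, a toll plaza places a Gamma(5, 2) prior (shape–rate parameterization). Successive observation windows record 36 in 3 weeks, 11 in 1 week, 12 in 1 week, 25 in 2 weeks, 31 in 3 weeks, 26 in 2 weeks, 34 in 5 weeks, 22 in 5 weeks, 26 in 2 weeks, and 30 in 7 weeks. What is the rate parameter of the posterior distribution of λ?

Total count: 36 + 11 + 12 + 25 + 31 + 26 + 34 + 22 + 26 + 30 = 253.
Total exposure: 3 + 1 + 1 + 2 + 3 + 2 + 5 + 5 + 2 + 7 = 31 weeks.
Conjugate update: add total count to the shape and total exposure to the rate, giving Gamma(258, 33).

33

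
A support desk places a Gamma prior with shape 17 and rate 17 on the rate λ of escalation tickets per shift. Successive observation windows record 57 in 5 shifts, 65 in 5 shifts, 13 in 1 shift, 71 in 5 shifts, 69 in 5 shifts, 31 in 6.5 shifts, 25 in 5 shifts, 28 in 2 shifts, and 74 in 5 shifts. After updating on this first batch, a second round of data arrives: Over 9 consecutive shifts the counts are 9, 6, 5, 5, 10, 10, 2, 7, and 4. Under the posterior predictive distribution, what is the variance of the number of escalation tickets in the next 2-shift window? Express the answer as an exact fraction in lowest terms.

Total count: 57 + 65 + 13 + 71 + 69 + 31 + 25 + 28 + 74 = 433.
Total exposure: 5 + 5 + 1 + 5 + 5 + 6.5 + 5 + 2 + 5 = 39.5 shifts.
After the first batch: Gamma(17 + 433, 17 + 39.5) = Gamma(450, 113/2).
Total count: 9 + 6 + 5 + 5 + 10 + 10 + 2 + 7 + 4 = 58.
Total exposure: 9 shifts.
After the second batch: Gamma(450 + 58, 113/2 + 9) = Gamma(508, 131/2).
The posterior predictive for a window of length T is Negative Binomial with variance T·α'·(β'+T)/β'² = 2·508·(135/2)/(17161/4) = 274320/17161.

274320/17161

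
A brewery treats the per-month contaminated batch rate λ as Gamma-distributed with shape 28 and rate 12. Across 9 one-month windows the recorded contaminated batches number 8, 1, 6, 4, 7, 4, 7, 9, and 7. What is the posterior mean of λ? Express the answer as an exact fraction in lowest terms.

Total count: 8 + 1 + 6 + 4 + 7 + 4 + 7 + 9 + 7 = 53.
Total exposure: 9 months.
Conjugate update: add total count to the shape and total exposure to the rate, giving Gamma(81, 21).
Posterior mean = α'/β' = 81/21 = 27/7.

27/7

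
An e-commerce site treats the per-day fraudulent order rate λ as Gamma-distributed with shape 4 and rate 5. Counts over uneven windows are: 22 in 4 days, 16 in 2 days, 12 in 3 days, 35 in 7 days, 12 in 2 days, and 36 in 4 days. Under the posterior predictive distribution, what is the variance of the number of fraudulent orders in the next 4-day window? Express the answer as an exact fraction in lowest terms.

16988/729

Total count: 22 + 16 + 12 + 35 + 12 + 36 = 133.
Total exposure: 4 + 2 + 3 + 7 + 2 + 4 = 22 days.
Posterior: α' = 4 + 133 = 137, β' = 5 + 22 = 27.
The posterior predictive for a window of length T is Negative Binomial with variance T·α'·(β'+T)/β'² = 4·137·31/729 = 16988/729.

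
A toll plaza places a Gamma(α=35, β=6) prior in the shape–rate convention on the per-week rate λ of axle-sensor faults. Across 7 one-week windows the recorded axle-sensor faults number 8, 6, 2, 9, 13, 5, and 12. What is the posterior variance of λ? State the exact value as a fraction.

90/169

Total count: 8 + 6 + 2 + 9 + 13 + 5 + 12 = 55.
Total exposure: 7 weeks.
Gamma(α, β) with Poisson data over total exposure Σt gives posterior Gamma(α+Σx, β+Σt) = Gamma(90, 13).
Posterior variance = α'/β'² = 90/169.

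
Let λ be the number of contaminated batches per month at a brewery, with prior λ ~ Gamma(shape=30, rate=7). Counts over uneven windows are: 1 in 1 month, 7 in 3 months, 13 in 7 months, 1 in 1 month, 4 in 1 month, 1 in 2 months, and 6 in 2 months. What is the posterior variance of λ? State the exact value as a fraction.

7/64

Total count: 1 + 7 + 13 + 1 + 4 + 1 + 6 = 33.
Total exposure: 1 + 3 + 7 + 1 + 1 + 2 + 2 = 17 months.
Posterior: α' = 30 + 33 = 63, β' = 7 + 17 = 24.
Posterior variance = α'/β'² = 63/576 = 7/64.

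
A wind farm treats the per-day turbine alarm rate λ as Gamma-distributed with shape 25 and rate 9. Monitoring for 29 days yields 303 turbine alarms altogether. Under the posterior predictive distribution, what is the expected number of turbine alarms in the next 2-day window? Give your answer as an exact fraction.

Total count 303 over total exposure 29 days.
By Gamma–Poisson conjugacy, the posterior is Gamma(α + Σx, β + Σt) = Gamma(25 + 303, 9 + 29) = Gamma(328, 38).
Predictive mean over a 2-day window = T·E[λ|data] = 2·328/38 = 328/19.

328/19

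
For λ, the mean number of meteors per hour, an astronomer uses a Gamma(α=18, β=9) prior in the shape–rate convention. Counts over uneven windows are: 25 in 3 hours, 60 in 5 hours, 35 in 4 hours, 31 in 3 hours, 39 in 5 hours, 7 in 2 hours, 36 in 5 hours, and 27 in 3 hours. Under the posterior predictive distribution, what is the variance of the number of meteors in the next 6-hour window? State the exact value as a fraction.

Total count: 25 + 60 + 35 + 31 + 39 + 7 + 36 + 27 = 260.
Total exposure: 3 + 5 + 4 + 3 + 5 + 2 + 5 + 3 = 30 hours.
Conjugate update: add total count to the shape and total exposure to the rate, giving Gamma(278, 39).
The posterior predictive for a window of length T is Negative Binomial with variance T·α'·(β'+T)/β'² = 6·278·45/1521 = 8340/169.

8340/169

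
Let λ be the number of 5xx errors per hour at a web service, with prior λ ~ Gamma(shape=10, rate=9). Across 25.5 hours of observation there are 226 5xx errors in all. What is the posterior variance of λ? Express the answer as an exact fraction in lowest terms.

944/4761

Total count 226 over total exposure 25.5 hours.
Gamma(α, β) with Poisson data over total exposure Σt gives posterior Gamma(α+Σx, β+Σt) = Gamma(236, 69/2).
Posterior variance = α'/β'² = 236/(4761/4) = 944/4761.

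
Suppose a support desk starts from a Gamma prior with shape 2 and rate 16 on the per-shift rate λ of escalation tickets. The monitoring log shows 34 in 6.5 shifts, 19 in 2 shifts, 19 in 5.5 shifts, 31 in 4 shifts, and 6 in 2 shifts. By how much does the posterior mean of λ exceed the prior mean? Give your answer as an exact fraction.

Total count: 34 + 19 + 19 + 31 + 6 = 109.
Total exposure: 6.5 + 2 + 5.5 + 4 + 2 = 20 shifts.
The Gamma prior is conjugate for the Poisson rate, so λ | data ~ Gamma(2+109, 16+20) = Gamma(111, 36).
Posterior mean = 111/36 = 37/12; prior mean = 2/16 = 1/8. Difference = 37/12 − 1/8 = 71/24.

71/24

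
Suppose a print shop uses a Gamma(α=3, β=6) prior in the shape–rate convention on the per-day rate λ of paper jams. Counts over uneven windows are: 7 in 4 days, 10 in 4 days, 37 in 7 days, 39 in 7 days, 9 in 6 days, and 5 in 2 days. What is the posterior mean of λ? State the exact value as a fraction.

55/18

Total count: 7 + 10 + 37 + 39 + 9 + 5 = 107.
Total exposure: 4 + 4 + 7 + 7 + 6 + 2 = 30 days.
Posterior: α' = 3 + 107 = 110, β' = 6 + 30 = 36.
Posterior mean = α'/β' = 110/36 = 55/18.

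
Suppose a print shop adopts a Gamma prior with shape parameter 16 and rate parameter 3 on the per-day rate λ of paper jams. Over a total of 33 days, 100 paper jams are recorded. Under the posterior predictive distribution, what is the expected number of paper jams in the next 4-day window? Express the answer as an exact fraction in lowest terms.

Total count 100 over total exposure 33 days.
The Gamma prior is conjugate for the Poisson rate, so λ | data ~ Gamma(16+100, 3+33) = Gamma(116, 36).
Predictive mean over a 4-day window = T·E[λ|data] = 4·116/36 = 116/9.

116/9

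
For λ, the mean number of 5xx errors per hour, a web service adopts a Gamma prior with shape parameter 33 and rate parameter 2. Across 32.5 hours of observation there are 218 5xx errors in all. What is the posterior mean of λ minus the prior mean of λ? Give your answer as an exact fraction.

-1273/138

Total count 218 over total exposure 32.5 hours.
Posterior: α' = 33 + 218 = 251, β' = 2 + 32.5 = 69/2.
Posterior mean = 251/(69/2) = 502/69; prior mean = 33/2 = 33/2. Difference = 502/69 − 33/2 = -1273/138.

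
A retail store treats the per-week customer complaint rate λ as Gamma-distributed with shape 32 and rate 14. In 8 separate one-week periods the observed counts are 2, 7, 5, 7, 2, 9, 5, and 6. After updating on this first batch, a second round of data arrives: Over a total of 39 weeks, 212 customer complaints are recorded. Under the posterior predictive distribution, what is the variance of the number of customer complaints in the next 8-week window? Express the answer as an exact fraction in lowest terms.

Total count: 2 + 7 + 5 + 7 + 2 + 9 + 5 + 6 = 43.
Total exposure: 8 weeks.
After the first batch: Gamma(32 + 43, 14 + 8) = Gamma(75, 22).
Total count 212 over total exposure 39 weeks.
After the second batch: Gamma(75 + 212, 22 + 39) = Gamma(287, 61).
The posterior predictive for a window of length T is Negative Binomial with variance T·α'·(β'+T)/β'² = 8·287·69/3721 = 158424/3721.

158424/3721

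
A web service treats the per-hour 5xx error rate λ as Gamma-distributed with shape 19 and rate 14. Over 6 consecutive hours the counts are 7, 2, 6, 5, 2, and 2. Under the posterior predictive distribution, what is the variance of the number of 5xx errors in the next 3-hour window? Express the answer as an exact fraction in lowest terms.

Total count: 7 + 2 + 6 + 5 + 2 + 2 = 24.
Total exposure: 6 hours.
By Gamma–Poisson conjugacy, the posterior is Gamma(α + Σx, β + Σt) = Gamma(19 + 24, 14 + 6) = Gamma(43, 20).
The posterior predictive for a window of length T is Negative Binomial with variance T·α'·(β'+T)/β'² = 3·43·23/400 = 2967/400.

2967/400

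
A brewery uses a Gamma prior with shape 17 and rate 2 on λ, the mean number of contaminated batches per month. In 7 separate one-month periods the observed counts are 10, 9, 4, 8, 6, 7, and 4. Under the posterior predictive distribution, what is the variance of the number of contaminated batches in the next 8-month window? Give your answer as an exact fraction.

8840/81

Total count: 10 + 9 + 4 + 8 + 6 + 7 + 4 = 48.
Total exposure: 7 months.
By Gamma–Poisson conjugacy, the posterior is Gamma(α + Σx, β + Σt) = Gamma(17 + 48, 2 + 7) = Gamma(65, 9).
The posterior predictive for a window of length T is Negative Binomial with variance T·α'·(β'+T)/β'² = 8·65·17/81 = 8840/81.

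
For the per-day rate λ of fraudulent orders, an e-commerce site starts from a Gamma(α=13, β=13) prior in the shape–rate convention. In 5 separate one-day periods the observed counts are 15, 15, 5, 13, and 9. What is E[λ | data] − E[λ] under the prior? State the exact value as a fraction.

Total count: 15 + 15 + 5 + 13 + 9 = 57.
Total exposure: 5 days.
Gamma(α, β) with Poisson data over total exposure Σt gives posterior Gamma(α+Σx, β+Σt) = Gamma(70, 18).
Posterior mean = 70/18 = 35/9; prior mean = 13/13 = 1. Difference = 35/9 − 1 = 26/9.

26/9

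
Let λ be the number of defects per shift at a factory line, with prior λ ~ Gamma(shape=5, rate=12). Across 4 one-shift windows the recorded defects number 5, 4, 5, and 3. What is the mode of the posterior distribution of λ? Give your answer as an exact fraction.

21/16

Total count: 5 + 4 + 5 + 3 = 17.
Total exposure: 4 shifts.
Posterior: α' = 5 + 17 = 22, β' = 12 + 4 = 16.
Posterior mode = (α'−1)/β' = 21/16.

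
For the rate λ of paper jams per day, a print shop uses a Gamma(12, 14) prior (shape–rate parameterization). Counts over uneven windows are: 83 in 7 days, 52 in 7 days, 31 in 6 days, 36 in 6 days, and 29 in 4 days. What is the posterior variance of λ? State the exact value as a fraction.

Total count: 83 + 52 + 31 + 36 + 29 = 231.
Total exposure: 7 + 7 + 6 + 6 + 4 = 30 days.
The Gamma prior is conjugate for the Poisson rate, so λ | data ~ Gamma(12+231, 14+30) = Gamma(243, 44).
Posterior variance = α'/β'² = 243/1936.

243/1936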